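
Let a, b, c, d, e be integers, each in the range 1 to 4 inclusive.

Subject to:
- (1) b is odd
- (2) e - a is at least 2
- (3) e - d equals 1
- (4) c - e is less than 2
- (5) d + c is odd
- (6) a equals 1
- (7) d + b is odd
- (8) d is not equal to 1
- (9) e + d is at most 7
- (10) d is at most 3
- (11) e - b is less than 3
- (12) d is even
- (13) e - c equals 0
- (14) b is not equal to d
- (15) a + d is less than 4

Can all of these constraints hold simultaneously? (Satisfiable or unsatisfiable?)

One satisfying assignment is a = 1, b = 1, c = 3, d = 2, e = 3.
For the less obvious constraints — constraint 2: e - a = 2; constraint 3: e - d = 1; constraint 4: c - e = 0 — and the others hold by inspection.

Satisfiable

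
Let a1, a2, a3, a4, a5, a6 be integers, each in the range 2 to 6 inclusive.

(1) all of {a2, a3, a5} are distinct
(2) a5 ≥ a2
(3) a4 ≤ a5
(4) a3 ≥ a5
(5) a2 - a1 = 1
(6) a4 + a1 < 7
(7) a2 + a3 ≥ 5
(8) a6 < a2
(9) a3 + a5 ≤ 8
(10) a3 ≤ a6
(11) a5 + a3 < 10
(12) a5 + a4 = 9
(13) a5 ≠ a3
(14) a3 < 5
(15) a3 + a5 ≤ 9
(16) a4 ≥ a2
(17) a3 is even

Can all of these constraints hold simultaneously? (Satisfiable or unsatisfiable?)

Constraints 3, 4, 8, 10, and 16 give a3 ≤ a6, a6 < a2, a2 ≤ a4, a4 ≤ a5, a5 ≤ a3. Chaining: a3 ≤ a6 < a2 ≤ a4 ≤ a5 ≤ a3, which forces a3 < a3 — impossible.

Unsatisfiable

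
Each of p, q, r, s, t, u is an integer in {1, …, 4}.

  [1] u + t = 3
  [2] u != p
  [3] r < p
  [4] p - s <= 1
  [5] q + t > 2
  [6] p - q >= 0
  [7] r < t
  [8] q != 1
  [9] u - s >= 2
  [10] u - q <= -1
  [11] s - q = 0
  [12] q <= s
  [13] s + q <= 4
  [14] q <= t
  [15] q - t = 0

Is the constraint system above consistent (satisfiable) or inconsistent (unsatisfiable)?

Unsatisfiable

Constraints 4, 6, 9, and 10 give q − u ≥ 1, u − s ≥ 2, s − p ≥ -1, p − q ≥ 0.
Adding all 4 inequalities: the left sides telescope to 0, and the right sides sum to 1 + 2 + (-1) + 0 = 2. So 0 ≥ 2, which is false.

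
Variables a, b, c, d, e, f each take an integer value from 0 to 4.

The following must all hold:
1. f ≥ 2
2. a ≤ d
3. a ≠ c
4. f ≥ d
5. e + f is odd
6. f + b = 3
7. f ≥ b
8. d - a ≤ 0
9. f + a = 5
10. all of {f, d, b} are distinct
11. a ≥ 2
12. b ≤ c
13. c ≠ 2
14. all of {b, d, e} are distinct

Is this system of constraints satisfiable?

Satisfiable

One satisfying assignment is a = 2, b = 0, c = 0, d = 2, e = 4, f = 3.
For the less obvious constraints — constraint 6: f + b = 3; constraint 8: d - a = 0 — and the others hold by inspection.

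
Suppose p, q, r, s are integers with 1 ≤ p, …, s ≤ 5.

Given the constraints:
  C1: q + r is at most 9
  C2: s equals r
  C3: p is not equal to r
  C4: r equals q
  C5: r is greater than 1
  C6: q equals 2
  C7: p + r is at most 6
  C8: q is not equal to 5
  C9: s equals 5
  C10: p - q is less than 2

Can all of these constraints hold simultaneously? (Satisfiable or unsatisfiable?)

Unsatisfiable

Constraint 9 fixes s = 5 and constraint 6 fixes q = 2. Constraints 2 and 4 give s = r = q, so s = q. But 5 ≠ 2 — contradiction.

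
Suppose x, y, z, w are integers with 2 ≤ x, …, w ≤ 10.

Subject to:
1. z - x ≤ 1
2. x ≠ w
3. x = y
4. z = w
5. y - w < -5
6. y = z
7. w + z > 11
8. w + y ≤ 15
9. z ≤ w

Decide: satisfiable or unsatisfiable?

From constraints 3, 4, and 6, x = y = z = w, so x = w. But constraint 2 says x ≠ w. Contradiction.

Unsatisfiable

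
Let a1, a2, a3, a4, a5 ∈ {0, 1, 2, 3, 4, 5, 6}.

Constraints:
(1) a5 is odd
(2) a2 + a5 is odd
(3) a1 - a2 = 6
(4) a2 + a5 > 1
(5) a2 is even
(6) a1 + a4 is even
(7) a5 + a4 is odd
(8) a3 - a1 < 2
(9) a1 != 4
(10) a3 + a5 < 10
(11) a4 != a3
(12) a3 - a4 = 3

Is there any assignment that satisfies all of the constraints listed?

Try a1 = 6, a2 = 0, a3 = 5, a4 = 2, a5 = 3.
Check constraint 3: a1 - a2 = 6; constraint 4: a2 + a5 = 3; constraint 8: a3 - a1 = -1. The remaining constraints are straightforward to verify.

Satisfiable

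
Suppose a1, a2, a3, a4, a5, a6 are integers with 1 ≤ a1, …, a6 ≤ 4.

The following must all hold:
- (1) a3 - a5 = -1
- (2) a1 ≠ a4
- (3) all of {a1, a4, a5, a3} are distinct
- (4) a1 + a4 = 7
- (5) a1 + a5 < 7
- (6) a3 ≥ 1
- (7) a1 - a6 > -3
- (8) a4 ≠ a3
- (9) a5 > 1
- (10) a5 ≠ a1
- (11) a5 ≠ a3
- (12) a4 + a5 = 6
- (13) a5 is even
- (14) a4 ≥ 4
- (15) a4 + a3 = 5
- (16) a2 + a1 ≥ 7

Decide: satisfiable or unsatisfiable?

Setting (a1, a2, a3, a4, a5, a6) = (3, 4, 1, 4, 2, 4) satisfies everything: constraint 1: a3 - a5 = -1; constraint 4: a1 + a4 = 7, and the others follow.

Satisfiable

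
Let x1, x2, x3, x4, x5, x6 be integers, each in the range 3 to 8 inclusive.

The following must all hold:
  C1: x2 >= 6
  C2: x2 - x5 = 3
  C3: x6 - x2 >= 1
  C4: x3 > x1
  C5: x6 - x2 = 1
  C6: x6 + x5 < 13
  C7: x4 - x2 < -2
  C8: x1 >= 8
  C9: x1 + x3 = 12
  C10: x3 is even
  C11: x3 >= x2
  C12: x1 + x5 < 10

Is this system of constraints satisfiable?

From constraint 8: x1 ≥ 8. From constraints 1 and 11: x3 ≥ x2 ≥ 6. Hence x1 + x3 ≥ 14. But constraint 9 requires x1 + x3 = 12, and 12 < 14. Contradiction.

Unsatisfiable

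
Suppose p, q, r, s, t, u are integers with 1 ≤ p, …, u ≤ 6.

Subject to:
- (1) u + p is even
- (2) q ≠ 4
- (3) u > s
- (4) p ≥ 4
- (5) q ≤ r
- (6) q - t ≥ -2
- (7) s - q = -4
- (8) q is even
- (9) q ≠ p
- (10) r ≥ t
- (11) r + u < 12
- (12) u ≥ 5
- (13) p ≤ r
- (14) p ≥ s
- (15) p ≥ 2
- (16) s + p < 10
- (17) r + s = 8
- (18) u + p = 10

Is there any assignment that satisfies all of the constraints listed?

Satisfiable

The assignment p = 5, q = 6, r = 6, s = 2, t = 5, u = 5 works:
  constraint 6 holds since q - t = 1.
  constraint 7 holds since s - q = -4.
The rest check out directly.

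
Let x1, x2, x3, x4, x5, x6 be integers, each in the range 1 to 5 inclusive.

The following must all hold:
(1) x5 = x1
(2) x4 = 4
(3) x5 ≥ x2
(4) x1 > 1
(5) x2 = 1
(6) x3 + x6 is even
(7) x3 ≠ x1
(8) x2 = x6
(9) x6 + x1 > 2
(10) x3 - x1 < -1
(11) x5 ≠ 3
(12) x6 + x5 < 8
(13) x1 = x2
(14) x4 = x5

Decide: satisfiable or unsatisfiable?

Unsatisfiable

Constraint 2 fixes x4 = 4 and constraint 5 fixes x2 = 1. Constraints 1, 13, and 14 give x4 = x5 = x1 = x2, so x4 = x2. But 4 ≠ 1 — contradiction.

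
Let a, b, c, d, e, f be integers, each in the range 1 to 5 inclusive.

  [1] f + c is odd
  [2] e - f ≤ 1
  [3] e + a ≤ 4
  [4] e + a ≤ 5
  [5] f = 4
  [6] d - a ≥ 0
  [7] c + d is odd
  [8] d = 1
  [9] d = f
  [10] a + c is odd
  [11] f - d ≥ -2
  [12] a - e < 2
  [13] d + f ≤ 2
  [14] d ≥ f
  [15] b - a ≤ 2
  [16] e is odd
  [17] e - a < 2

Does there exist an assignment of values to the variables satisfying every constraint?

Constraint 8 fixes d = 1 and constraint 5 fixes f = 4, but constraint 9 requires d = f. Since 1 ≠ 4, contradiction.

Unsatisfiable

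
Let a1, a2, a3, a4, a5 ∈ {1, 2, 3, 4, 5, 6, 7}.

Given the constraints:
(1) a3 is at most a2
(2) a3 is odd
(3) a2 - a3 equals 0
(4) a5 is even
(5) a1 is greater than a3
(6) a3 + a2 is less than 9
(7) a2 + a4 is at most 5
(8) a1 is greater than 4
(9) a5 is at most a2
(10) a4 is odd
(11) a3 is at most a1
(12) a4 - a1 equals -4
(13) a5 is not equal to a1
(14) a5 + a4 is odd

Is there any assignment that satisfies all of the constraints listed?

Try a1 = 5, a2 = 3, a3 = 3, a4 = 1, a5 = 2.
Check constraint 3: a2 - a3 = 0; constraint 6: a3 + a2 = 6. The remaining constraints are straightforward to verify.

Satisfiable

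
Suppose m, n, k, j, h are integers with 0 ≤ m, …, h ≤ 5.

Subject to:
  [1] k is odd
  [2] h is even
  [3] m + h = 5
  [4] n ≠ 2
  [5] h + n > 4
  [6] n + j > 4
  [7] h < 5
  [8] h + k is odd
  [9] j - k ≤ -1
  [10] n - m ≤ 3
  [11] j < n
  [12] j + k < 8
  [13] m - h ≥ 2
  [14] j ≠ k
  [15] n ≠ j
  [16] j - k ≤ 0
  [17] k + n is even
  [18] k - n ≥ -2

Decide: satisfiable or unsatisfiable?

Take m = 5, n = 5, k = 3, j = 2, h = 0. Then constraint 3: m + h = 5; constraint 5: h + n = 5; constraint 6: n + j = 7, and every other listed constraint is also met.

Satisfiable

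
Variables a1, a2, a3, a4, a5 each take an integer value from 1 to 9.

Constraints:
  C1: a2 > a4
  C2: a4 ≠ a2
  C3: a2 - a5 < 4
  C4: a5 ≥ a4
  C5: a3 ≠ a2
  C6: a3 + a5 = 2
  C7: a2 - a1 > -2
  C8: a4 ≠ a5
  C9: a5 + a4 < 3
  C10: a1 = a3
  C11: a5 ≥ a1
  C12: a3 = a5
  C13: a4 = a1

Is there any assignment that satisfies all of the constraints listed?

Unsatisfiable

From constraints 10, 12, and 13, a4 = a1 = a3 = a5, so a4 = a5. But constraint 8 says a4 ≠ a5. Contradiction.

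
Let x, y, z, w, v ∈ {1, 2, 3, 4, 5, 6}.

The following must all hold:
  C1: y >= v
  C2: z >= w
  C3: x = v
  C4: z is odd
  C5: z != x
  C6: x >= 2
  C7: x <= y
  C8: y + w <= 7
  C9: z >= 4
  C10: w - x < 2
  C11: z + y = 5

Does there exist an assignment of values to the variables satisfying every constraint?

Unsatisfiable

From constraint 9: z ≥ 4. From constraints 6 and 7: y ≥ x ≥ 2. Hence z + y ≥ 6. But constraint 11 requires z + y = 5, and 5 < 6. Contradiction.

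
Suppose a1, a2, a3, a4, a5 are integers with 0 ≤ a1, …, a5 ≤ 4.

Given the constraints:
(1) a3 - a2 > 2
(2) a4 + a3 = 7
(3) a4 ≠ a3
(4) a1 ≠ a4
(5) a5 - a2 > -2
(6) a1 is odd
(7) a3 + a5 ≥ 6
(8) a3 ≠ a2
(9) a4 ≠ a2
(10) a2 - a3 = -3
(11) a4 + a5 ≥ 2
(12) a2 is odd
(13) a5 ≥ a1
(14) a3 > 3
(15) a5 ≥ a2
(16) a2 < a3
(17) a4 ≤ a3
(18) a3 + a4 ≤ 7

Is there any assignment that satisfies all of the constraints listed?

Satisfiable

Take a1 = 1, a2 = 1, a3 = 4, a4 = 3, a5 = 2. Then constraint 1: a3 - a2 = 3; constraint 2: a4 + a3 = 7; constraint 5: a5 - a2 = 1, and every other listed constraint is also met.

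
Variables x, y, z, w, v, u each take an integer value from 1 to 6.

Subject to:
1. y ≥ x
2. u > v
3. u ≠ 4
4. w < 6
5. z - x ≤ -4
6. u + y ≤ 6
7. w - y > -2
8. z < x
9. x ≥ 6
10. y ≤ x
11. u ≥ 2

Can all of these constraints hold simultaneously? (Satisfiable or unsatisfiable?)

From constraint 11: u ≥ 2. From constraints 1 and 9: y ≥ x ≥ 6. Hence u + y ≥ 8. But constraint 6 requires u + y ≤ 6, and 6 < 8. Contradiction.

Unsatisfiable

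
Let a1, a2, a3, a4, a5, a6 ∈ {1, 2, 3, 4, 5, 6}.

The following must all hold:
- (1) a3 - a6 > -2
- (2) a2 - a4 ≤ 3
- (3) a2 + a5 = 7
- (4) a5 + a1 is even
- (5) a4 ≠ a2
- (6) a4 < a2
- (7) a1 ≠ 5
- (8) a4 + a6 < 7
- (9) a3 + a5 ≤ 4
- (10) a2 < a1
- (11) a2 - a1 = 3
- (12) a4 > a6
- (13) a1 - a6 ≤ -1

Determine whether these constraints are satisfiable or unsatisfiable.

Unsatisfiable

Constraints 6, 10, 12, and 13 give a6 < a4, a4 < a2, a2 < a1, a1 < a6. Chaining: a6 < a4 < a2 < a1 < a6, which forces a6 < a6 — impossible.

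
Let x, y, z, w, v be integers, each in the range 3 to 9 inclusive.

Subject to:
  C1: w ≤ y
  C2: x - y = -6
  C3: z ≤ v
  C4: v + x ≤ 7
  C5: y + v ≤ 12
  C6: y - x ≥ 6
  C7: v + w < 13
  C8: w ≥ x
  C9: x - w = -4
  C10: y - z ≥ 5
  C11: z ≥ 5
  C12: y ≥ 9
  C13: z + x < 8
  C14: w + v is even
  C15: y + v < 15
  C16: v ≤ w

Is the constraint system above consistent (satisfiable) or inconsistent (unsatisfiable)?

Unsatisfiable

From constraint 12: y ≥ 9. From constraints 3 and 11: v ≥ z ≥ 5. Hence y + v ≥ 14. But constraint 5 requires y + v ≤ 12, and 12 < 14. Contradiction.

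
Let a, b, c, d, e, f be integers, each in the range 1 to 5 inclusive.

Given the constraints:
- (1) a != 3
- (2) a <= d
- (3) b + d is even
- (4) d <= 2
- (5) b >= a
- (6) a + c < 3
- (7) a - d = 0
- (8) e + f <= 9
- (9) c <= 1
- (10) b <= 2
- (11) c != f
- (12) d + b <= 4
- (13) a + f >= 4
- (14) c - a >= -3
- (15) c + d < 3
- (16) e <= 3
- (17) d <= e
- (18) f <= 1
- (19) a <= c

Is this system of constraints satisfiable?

Unsatisfiable

From constraints 5 and 10: a ≤ b ≤ 2. From constraint 18: f ≤ 1. Hence a + f ≤ 3. But constraint 13 requires a + f ≥ 4, and 4 > 3. Contradiction.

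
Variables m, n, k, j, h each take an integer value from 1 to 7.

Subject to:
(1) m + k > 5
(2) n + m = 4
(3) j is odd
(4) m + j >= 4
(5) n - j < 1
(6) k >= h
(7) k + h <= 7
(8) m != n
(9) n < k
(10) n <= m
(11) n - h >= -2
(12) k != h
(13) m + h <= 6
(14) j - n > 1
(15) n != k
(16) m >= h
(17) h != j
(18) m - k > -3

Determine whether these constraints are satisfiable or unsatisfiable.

The assignment m = 3, n = 1, k = 5, j = 3, h = 2 works:
  constraint 1 holds since m + k = 8.
  constraint 2 holds since n + m = 4.
The rest check out directly.

Satisfiable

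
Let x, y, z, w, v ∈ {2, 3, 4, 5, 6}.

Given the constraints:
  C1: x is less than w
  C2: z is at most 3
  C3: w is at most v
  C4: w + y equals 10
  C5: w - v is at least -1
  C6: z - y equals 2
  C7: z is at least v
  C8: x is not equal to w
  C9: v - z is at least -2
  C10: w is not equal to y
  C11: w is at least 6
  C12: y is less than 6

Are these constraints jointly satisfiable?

From constraints 3 and 11: v ≥ w and w ≥ 6, so v ≥ 6. From constraints 2 and 7: v ≤ z and z ≤ 3, so v ≤ 3. But 3 < 6, so no value of v works.

Unsatisfiable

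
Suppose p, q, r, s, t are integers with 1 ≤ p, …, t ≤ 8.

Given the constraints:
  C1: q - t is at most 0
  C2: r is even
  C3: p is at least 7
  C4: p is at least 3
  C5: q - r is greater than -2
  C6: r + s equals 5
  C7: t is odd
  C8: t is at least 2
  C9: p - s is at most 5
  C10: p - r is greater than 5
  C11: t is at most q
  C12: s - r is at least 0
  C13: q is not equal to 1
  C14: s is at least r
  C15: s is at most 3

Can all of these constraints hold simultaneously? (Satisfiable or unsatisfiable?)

Satisfiable

One satisfying assignment is p = 8, q = 3, r = 2, s = 3, t = 3.
For the less obvious constraints — constraint 1: q - t = 0; constraint 5: q - r = 1 — and the others hold by inspection.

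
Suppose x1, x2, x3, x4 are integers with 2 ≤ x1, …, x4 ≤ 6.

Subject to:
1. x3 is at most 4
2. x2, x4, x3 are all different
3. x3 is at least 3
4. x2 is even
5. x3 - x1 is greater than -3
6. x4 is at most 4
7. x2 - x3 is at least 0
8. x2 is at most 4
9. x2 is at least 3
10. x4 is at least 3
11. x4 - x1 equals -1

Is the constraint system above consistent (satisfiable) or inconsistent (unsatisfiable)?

Unsatisfiable

Constraints 1, 3, 6, 8, 9, and 10 confine each of x2, x4, x3 to the 2 values {3, 4}.
Constraint 2 requires all 3 of them to be distinct, but only 2 values are available — impossible by the pigeonhole principle.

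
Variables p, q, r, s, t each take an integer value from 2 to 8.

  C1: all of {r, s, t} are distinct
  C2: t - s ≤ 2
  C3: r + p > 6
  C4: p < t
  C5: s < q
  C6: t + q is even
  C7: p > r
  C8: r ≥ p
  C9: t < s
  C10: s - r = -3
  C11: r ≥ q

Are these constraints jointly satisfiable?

Unsatisfiable

Constraints 4, 5, 7, 9, and 11 give p < t, t < s, s < q, q ≤ r, r < p. Chaining: p < t < s < q ≤ r < p, which forces p < p — impossible.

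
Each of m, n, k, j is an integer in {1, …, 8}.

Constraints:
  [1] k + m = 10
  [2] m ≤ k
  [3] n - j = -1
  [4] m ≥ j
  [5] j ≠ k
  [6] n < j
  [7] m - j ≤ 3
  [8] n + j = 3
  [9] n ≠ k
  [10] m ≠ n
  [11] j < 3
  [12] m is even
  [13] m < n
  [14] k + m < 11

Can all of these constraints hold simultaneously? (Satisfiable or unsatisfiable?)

Unsatisfiable

Constraints 4, 6, and 13 give n < j, j ≤ m, m < n. Chaining: n < j ≤ m < n, which forces n < n — impossible.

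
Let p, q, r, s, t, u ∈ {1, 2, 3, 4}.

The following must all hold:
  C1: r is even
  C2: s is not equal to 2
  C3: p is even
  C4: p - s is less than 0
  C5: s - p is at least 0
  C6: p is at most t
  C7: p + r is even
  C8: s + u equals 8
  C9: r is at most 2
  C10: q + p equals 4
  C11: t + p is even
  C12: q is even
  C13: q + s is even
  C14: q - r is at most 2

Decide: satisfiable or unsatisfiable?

Satisfiable

Setting (p, q, r, s, t, u) = (2, 2, 2, 4, 4, 4) satisfies everything: constraint 4: p - s = -2; constraint 5: s - p = 2; constraint 8: s + u = 8, and the others follow.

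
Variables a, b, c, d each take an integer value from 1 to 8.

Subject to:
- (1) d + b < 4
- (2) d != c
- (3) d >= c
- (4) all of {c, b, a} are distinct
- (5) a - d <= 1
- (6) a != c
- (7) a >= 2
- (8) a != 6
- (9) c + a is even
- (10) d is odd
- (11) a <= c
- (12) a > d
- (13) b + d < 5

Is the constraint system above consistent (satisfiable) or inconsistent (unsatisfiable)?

Constraints 3, 11, and 12 give a ≤ c, c ≤ d, d < a. Chaining: a ≤ c ≤ d < a, which forces a < a — impossible.

Unsatisfiable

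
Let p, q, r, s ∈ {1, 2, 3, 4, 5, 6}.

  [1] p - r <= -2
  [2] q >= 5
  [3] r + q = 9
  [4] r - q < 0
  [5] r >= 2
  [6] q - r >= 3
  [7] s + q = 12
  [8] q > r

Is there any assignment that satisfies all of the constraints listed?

Take p = 1, q = 6, r = 3, s = 6. Then constraint 1: p - r = -2; constraint 3: r + q = 9; constraint 4: r - q = -3, and every other listed constraint is also met.

Satisfiable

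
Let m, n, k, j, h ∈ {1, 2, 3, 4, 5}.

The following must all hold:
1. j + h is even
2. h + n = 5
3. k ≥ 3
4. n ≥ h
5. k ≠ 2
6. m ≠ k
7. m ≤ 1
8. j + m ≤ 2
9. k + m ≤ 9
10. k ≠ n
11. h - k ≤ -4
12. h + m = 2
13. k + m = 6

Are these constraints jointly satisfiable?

Satisfiable

Take m = 1, n = 4, k = 5, j = 1, h = 1. Then constraint 2: h + n = 5; constraint 8: j + m = 2; constraint 9: k + m = 6, and every other listed constraint is also met.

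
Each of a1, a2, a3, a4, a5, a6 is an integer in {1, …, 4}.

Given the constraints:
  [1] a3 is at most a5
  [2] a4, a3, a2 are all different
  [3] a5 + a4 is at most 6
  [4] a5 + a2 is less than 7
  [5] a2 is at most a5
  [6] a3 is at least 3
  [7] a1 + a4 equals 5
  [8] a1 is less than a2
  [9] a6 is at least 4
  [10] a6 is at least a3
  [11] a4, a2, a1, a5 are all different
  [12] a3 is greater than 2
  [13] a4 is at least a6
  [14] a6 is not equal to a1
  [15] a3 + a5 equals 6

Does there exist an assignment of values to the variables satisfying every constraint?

From constraints 1 and 6: a5 ≥ a3 ≥ 3. From constraints 9 and 13: a4 ≥ a6 ≥ 4. Hence a5 + a4 ≥ 7. But constraint 3 requires a5 + a4 ≤ 6, and 6 < 7. Contradiction.

Unsatisfiable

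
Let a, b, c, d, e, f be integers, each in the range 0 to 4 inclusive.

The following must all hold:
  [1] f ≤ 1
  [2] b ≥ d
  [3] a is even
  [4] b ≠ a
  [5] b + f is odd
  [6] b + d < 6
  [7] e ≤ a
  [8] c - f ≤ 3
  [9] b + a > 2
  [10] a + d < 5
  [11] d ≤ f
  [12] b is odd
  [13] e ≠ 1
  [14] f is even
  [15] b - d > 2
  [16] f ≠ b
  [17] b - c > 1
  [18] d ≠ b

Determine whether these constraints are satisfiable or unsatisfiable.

The assignment a = 2, b = 3, c = 0, d = 0, e = 0, f = 0 works:
  constraint 6 holds since b + d = 3.
  constraint 8 holds since c - f = 0.
  constraint 9 holds since b + a = 5.
The rest check out directly.

Satisfiable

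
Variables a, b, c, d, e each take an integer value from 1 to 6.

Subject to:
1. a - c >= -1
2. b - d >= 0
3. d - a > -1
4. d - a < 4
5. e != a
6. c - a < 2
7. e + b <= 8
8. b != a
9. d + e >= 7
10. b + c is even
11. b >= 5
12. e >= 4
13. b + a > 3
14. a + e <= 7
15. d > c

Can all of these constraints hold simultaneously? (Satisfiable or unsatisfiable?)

Unsatisfiable

From constraint 12: e ≥ 4. From constraint 11: b ≥ 5. Hence e + b ≥ 9. But constraint 7 requires e + b ≤ 8, and 8 < 9. Contradiction.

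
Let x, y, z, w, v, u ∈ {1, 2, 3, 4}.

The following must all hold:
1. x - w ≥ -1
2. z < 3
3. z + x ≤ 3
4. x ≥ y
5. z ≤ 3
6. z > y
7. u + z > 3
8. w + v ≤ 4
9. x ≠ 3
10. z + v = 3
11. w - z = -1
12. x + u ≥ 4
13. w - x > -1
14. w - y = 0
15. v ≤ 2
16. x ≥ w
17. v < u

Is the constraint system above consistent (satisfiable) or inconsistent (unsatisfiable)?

One satisfying assignment is x = 1, y = 1, z = 2, w = 1, v = 1, u = 3.
For the less obvious constraints — constraint 1: x - w = 0; constraint 3: z + x = 3 — and the others hold by inspection.

Satisfiable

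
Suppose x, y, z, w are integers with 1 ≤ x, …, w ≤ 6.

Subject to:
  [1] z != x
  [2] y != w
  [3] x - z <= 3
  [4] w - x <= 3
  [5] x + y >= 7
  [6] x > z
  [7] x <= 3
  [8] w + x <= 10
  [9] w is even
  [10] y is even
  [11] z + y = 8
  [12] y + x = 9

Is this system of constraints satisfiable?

Satisfiable

Try x = 3, y = 6, z = 2, w = 4.
Check constraint 3: x - z = 1; constraint 4: w - x = 1; constraint 5: x + y = 9. The remaining constraints are straightforward to verify.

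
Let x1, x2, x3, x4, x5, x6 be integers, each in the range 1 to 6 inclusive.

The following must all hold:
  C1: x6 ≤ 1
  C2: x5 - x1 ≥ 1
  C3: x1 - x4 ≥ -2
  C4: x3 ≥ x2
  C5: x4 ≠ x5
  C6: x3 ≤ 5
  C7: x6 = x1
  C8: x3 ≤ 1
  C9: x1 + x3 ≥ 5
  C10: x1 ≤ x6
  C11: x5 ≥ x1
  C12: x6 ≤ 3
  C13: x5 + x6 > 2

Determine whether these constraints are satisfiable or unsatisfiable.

From constraints 10 and 12: x1 ≤ x6 ≤ 3. From constraint 8: x3 ≤ 1. Hence x1 + x3 ≤ 4. But constraint 9 requires x1 + x3 ≥ 5, and 5 > 4. Contradiction.

Unsatisfiable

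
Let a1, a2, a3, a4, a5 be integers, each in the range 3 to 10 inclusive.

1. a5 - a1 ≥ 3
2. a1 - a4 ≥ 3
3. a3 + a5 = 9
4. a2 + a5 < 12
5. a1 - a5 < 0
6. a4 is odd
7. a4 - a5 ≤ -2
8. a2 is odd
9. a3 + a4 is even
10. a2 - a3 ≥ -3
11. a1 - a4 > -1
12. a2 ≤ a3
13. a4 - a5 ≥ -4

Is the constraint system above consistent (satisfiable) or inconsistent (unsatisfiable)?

Constraints 1, 2, and 13 give a1 − a4 ≥ 3, a4 − a5 ≥ -4, a5 − a1 ≥ 3.
Adding all 3 inequalities: the left sides telescope to 0, and the right sides sum to 3 + (-4) + 3 = 2. So 0 ≥ 2, which is false.

Unsatisfiable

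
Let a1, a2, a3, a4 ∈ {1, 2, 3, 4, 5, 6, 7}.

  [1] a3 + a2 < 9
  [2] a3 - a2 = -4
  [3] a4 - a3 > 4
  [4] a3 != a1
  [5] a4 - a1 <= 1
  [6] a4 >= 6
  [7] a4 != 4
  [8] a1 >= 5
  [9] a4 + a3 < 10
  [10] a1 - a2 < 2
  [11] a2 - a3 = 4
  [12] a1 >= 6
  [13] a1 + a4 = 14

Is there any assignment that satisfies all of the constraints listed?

Satisfiable

One satisfying assignment is a1 = 7, a2 = 6, a3 = 2, a4 = 7.
For the less obvious constraints — constraint 1: a3 + a2 = 8; constraint 2: a3 - a2 = -4; constraint 3: a4 - a3 = 5 — and the others hold by inspection.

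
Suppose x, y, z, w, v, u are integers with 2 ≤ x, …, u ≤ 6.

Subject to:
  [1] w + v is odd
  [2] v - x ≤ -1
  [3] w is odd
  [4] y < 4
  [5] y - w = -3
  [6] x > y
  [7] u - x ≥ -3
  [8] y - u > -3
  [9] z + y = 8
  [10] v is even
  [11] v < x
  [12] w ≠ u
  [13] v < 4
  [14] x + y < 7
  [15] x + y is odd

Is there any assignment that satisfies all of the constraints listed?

Satisfiable

Setting (x, y, z, w, v, u) = (3, 2, 6, 5, 2, 3) satisfies everything: constraint 2: v - x = -1; constraint 5: y - w = -3, and the others follow.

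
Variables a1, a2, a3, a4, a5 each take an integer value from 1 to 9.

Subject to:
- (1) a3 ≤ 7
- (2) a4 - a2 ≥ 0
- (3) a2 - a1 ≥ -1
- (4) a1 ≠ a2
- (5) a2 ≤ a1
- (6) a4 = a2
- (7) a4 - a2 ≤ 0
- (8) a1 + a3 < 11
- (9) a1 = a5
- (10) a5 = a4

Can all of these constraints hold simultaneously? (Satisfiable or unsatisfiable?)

Unsatisfiable

From constraints 6, 9, and 10, a1 = a5 = a4 = a2, so a1 = a2. But constraint 4 says a1 ≠ a2. Contradiction.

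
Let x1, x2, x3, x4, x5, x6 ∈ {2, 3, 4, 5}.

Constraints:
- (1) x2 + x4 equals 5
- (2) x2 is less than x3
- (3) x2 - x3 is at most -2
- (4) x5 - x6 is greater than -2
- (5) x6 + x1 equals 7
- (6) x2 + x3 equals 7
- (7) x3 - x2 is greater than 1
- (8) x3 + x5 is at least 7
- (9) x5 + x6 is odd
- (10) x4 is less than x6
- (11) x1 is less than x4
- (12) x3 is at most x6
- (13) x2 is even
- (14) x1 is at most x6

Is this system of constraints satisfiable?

Setting (x1, x2, x3, x4, x5, x6) = (2, 2, 5, 3, 4, 5) satisfies everything: constraint 1: x2 + x4 = 5; constraint 3: x2 - x3 = -3; constraint 4: x5 - x6 = -1, and the others follow.

Satisfiable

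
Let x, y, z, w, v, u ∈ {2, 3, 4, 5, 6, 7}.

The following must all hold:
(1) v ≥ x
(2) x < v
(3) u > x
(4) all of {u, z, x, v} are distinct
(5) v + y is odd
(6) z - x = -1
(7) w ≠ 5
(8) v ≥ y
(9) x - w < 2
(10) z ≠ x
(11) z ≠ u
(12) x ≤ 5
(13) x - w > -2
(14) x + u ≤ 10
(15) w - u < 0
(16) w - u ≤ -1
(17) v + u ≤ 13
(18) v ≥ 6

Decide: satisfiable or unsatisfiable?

Setting (x, y, z, w, v, u) = (3, 2, 2, 4, 7, 6) satisfies everything: constraint 6: z - x = -1; constraint 9: x - w = -1, and the others follow.

Satisfiable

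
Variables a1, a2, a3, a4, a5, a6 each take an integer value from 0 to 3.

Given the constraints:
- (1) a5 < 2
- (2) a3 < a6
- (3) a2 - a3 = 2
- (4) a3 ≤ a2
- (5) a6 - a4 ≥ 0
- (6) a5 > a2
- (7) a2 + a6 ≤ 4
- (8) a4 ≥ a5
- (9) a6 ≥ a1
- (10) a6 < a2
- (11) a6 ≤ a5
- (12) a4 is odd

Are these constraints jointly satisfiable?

Unsatisfiable

Constraints 5, 6, 8, and 10 give a2 < a5, a5 ≤ a4, a4 ≤ a6, a6 < a2. Chaining: a2 < a5 ≤ a4 ≤ a6 < a2, which forces a2 < a2 — impossible.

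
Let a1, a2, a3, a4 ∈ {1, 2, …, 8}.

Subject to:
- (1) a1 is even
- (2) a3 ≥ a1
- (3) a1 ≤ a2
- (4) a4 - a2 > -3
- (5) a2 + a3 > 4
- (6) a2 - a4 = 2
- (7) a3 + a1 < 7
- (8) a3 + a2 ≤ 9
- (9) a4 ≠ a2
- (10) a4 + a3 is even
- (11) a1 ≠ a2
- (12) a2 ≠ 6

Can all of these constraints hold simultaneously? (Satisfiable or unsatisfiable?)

Satisfiable

Take a1 = 2, a2 = 4, a3 = 2, a4 = 2. Then constraint 4: a4 - a2 = -2; constraint 5: a2 + a3 = 6; constraint 6: a2 - a4 = 2, and every other listed constraint is also met.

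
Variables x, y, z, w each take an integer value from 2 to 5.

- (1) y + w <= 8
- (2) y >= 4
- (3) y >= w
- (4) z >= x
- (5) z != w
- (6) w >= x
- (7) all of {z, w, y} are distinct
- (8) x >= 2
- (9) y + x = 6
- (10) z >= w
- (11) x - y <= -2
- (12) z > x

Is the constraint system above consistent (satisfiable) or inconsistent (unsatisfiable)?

Satisfiable

Try x = 2, y = 4, z = 5, w = 2.
Check constraint 1: y + w = 6; constraint 9: y + x = 6. The remaining constraints are straightforward to verify.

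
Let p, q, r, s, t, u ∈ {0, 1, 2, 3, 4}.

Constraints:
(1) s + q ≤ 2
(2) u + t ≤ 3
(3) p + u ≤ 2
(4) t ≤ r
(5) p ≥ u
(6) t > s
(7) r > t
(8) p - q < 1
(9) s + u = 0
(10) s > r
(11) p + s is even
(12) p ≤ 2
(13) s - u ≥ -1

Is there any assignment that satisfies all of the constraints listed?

Unsatisfiable

Constraints 4, 6, and 10 give s < t, t ≤ r, r < s. Chaining: s < t ≤ r < s, which forces s < s — impossible.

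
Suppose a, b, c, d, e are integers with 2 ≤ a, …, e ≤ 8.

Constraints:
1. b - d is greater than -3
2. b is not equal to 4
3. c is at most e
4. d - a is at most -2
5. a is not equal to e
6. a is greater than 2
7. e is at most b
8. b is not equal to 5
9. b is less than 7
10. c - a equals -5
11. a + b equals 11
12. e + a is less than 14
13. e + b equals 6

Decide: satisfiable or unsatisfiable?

Satisfiable

The assignment a = 8, b = 3, c = 3, d = 4, e = 3 works:
  constraint 1 holds since b - d = -1.
  constraint 4 holds since d - a = -4.
  constraint 10 holds since c - a = -5.
The rest check out directly.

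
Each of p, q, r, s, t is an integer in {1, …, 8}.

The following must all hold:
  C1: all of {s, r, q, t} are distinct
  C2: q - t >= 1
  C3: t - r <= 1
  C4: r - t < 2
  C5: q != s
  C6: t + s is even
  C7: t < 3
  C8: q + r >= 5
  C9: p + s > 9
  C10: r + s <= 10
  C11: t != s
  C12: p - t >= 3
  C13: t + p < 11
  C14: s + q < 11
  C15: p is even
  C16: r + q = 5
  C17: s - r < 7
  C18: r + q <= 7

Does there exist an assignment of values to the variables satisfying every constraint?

The assignment p = 6, q = 4, r = 1, s = 6, t = 2 works:
  constraint 2 holds since q - t = 2.
  constraint 3 holds since t - r = 1.
  constraint 4 holds since r - t = -1.
The rest check out directly.

Satisfiable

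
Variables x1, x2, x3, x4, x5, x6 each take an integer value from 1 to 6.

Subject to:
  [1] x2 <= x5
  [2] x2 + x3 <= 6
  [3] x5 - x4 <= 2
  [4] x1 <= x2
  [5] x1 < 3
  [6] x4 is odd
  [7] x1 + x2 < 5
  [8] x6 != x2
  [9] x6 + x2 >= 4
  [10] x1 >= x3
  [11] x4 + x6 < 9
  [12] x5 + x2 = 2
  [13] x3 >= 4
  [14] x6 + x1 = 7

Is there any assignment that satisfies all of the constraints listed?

From constraints 10 and 13: x1 ≥ x3 and x3 ≥ 4, so x1 ≥ 4. From constraint 5: x1 ≤ 2. But 2 < 4, so no value of x1 works.

Unsatisfiable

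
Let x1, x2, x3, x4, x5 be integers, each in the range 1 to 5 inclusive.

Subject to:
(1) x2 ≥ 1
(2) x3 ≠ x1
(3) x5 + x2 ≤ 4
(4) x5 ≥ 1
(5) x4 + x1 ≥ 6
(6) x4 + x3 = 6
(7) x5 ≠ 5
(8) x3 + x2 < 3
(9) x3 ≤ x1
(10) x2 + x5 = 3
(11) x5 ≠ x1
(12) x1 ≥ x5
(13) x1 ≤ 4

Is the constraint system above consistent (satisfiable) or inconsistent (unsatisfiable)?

Setting (x1, x2, x3, x4, x5) = (3, 1, 1, 5, 2) satisfies everything: constraint 3: x5 + x2 = 3; constraint 5: x4 + x1 = 8, and the others follow.

Satisfiable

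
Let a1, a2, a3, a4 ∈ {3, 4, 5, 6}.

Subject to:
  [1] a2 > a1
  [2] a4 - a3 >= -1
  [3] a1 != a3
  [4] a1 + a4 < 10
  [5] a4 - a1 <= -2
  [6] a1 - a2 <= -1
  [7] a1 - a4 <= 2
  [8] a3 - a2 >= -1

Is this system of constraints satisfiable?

Constraints 2, 5, 6, and 8 give a2 − a1 ≥ 1, a1 − a4 ≥ 2, a4 − a3 ≥ -1, a3 − a2 ≥ -1.
Adding all 4 inequalities: the left sides telescope to 0, and the right sides sum to 1 + 2 + (-1) + (-1) = 1. So 0 ≥ 1, which is false.

Unsatisfiable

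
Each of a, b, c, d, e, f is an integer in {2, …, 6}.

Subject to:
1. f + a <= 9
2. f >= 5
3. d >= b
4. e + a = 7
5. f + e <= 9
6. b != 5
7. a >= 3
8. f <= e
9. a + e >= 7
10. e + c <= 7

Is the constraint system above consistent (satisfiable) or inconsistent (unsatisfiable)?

From constraints 2 and 8: e ≥ f ≥ 5. From constraint 7: a ≥ 3. Hence e + a ≥ 8. But constraint 4 requires e + a = 7, and 7 < 8. Contradiction.

Unsatisfiable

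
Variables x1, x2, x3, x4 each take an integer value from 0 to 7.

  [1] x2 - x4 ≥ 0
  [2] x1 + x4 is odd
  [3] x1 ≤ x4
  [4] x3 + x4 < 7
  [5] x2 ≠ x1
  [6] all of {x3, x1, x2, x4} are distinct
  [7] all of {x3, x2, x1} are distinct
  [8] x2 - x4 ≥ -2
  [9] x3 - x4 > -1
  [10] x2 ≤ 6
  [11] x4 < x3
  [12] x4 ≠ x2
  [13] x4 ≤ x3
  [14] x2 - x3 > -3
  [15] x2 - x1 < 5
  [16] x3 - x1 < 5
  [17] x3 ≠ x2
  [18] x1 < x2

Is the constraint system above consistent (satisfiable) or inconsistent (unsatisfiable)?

Satisfiable

Setting (x1, x2, x3, x4) = (1, 3, 4, 2) satisfies everything: constraint 1: x2 - x4 = 1; constraint 4: x3 + x4 = 6; constraint 8: x2 - x4 = 1, and the others follow.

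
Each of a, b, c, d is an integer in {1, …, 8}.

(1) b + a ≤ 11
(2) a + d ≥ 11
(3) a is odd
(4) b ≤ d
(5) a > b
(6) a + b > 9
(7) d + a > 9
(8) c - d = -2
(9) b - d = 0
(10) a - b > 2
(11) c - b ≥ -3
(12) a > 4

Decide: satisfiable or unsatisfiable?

Take a = 7, b = 4, c = 2, d = 4. Then constraint 1: b + a = 11; constraint 2: a + d = 11, and every other listed constraint is also met.

Satisfiable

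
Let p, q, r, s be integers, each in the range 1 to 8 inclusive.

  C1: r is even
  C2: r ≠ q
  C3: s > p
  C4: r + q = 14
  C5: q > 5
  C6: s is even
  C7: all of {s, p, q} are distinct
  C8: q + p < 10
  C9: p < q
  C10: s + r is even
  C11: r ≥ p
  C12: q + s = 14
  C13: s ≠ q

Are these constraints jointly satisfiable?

Satisfiable

Setting (p, q, r, s) = (2, 6, 8, 8) satisfies everything: constraint 4: r + q = 14; constraint 8: q + p = 8; constraint 12: q + s = 14, and the others follow.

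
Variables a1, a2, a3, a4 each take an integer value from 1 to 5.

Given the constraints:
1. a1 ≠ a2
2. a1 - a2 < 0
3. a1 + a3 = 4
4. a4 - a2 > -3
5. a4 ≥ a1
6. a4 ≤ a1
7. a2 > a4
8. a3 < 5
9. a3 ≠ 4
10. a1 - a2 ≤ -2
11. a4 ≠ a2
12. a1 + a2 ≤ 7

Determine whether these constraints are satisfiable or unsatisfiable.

Satisfiable

Try a1 = 1, a2 = 3, a3 = 3, a4 = 1.
Check constraint 2: a1 - a2 = -2; constraint 3: a1 + a3 = 4; constraint 4: a4 - a2 = -2. The remaining constraints are straightforward to verify.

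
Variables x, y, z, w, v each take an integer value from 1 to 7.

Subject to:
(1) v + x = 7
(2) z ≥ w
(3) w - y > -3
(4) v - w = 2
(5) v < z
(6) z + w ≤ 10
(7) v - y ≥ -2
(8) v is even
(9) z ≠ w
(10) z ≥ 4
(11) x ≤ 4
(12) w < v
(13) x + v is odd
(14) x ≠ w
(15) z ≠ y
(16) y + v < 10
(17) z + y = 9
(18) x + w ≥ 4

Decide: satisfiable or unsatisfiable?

The assignment x = 3, y = 3, z = 6, w = 2, v = 4 works:
  constraint 1 holds since v + x = 7.
  constraint 3 holds since w - y = -1.
The rest check out directly.

Satisfiable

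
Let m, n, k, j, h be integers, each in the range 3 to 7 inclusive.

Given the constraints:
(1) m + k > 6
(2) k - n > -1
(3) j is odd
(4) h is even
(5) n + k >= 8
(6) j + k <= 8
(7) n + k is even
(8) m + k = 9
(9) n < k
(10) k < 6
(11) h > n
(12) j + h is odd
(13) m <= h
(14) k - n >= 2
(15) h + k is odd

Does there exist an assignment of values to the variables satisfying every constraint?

Try m = 4, n = 3, k = 5, j = 3, h = 4.
Check constraint 1: m + k = 9; constraint 2: k - n = 2. The remaining constraints are straightforward to verify.

Satisfiable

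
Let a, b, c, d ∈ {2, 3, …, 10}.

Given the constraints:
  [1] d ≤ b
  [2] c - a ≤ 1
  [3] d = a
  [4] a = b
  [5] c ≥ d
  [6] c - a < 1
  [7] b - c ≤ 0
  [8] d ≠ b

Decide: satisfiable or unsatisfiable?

Unsatisfiable

From constraints 3 and 4, d = a = b, so d = b. But constraint 8 says d ≠ b. Contradiction.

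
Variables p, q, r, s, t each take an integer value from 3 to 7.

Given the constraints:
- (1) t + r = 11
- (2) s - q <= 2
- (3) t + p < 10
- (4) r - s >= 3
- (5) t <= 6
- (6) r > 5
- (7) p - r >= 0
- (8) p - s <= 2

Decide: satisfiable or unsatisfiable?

Unsatisfiable

Constraints 4, 7, and 8 give s − p ≥ -2, p − r ≥ 0, r − s ≥ 3.
Adding all 3 inequalities: the left sides telescope to 0, and the right sides sum to (-2) + 0 + 3 = 1. So 0 ≥ 1, which is false.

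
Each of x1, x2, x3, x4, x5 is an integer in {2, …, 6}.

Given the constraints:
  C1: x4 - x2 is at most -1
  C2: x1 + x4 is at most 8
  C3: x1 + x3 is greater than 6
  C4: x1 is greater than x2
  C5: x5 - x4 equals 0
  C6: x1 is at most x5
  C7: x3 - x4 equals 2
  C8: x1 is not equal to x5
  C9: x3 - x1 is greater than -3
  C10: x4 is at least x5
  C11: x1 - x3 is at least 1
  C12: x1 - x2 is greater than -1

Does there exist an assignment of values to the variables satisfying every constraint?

Constraints 1, 4, 6, and 10 give x2 < x1, x1 ≤ x5, x5 ≤ x4, x4 < x2. Chaining: x2 < x1 ≤ x5 ≤ x4 < x2, which forces x2 < x2 — impossible.

Unsatisfiable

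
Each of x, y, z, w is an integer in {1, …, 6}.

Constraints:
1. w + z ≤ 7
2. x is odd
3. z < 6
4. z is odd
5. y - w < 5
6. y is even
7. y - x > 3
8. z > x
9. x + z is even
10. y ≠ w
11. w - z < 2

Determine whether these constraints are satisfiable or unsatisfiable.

One satisfying assignment is x = 1, y = 6, z = 3, w = 4.
For the less obvious constraints — constraint 1: w + z = 7; constraint 5: y - w = 2; constraint 7: y - x = 5 — and the others hold by inspection.

Satisfiable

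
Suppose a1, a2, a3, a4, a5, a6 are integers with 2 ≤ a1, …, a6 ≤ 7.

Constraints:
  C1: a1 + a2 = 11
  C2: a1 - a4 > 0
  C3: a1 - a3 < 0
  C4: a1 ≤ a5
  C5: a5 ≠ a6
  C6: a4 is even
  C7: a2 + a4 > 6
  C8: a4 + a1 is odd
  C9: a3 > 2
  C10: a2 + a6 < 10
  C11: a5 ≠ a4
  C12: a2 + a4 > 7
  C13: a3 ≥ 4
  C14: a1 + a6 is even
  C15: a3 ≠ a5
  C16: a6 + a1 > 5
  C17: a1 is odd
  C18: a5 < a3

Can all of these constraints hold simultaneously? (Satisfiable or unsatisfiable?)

Satisfiable

One satisfying assignment is a1 = 5, a2 = 6, a3 = 7, a4 = 2, a5 = 5, a6 = 3.
For the less obvious constraints — constraint 1: a1 + a2 = 11; constraint 2: a1 - a4 = 3 — and the others hold by inspection.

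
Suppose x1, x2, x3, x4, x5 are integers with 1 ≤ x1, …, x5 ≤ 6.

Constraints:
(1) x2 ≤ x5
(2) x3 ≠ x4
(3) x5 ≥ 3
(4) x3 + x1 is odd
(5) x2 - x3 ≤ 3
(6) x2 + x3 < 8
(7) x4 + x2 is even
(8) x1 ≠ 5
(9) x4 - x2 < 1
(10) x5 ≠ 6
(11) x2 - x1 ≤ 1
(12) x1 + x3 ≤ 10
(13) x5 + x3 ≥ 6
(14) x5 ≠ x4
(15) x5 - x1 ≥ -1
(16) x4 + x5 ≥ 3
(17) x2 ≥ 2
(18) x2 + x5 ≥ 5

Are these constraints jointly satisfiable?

Satisfiable

The assignment x1 = 4, x2 = 4, x3 = 3, x4 = 2, x5 = 4 works:
  constraint 5 holds since x2 - x3 = 1.
  constraint 6 holds since x2 + x3 = 7.
The rest check out directly.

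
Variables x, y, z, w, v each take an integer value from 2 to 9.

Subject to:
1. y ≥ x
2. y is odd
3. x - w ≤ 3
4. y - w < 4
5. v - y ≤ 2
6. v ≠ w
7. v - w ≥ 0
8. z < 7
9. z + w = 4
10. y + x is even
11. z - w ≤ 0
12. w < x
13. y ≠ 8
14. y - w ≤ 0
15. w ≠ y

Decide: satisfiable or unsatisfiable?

Unsatisfiable

Constraints 1, 12, and 14 give x ≤ y, y ≤ w, w < x. Chaining: x ≤ y ≤ w < x, which forces x < x — impossible.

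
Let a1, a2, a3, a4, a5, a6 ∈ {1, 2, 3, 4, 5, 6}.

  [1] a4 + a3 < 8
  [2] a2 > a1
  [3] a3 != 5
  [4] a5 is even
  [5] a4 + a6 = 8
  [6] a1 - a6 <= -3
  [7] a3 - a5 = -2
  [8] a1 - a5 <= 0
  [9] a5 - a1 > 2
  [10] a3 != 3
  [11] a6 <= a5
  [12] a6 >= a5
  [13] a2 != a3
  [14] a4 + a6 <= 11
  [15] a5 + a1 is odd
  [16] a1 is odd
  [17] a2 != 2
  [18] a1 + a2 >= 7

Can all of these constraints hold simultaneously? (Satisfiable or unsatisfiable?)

Satisfiable

One satisfying assignment is a1 = 3, a2 = 6, a3 = 4, a4 = 2, a5 = 6, a6 = 6.
For the less obvious constraints — constraint 1: a4 + a3 = 6; constraint 5: a4 + a6 = 8; constraint 6: a1 - a6 = -3 — and the others hold by inspection.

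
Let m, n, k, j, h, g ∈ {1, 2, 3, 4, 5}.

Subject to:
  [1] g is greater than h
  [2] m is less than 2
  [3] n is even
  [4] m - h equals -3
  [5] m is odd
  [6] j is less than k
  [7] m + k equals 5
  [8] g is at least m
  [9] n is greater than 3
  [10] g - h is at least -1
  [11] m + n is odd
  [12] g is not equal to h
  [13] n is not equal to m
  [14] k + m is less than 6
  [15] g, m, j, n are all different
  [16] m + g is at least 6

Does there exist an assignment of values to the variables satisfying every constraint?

Try m = 1, n = 4, k = 4, j = 3, h = 4, g = 5.
Check constraint 4: m - h = -3; constraint 7: m + k = 5; constraint 10: g - h = 1. The remaining constraints are straightforward to verify.

Satisfiable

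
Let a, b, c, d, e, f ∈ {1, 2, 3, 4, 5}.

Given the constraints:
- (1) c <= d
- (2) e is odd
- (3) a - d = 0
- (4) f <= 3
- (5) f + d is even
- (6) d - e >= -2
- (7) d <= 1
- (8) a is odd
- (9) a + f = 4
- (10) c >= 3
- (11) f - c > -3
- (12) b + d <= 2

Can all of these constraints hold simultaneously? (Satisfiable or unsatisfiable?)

Unsatisfiable

From constraints 1 and 10: d ≥ c and c ≥ 3, so d ≥ 3. From constraint 7: d ≤ 1. But 1 < 3, so no value of d works.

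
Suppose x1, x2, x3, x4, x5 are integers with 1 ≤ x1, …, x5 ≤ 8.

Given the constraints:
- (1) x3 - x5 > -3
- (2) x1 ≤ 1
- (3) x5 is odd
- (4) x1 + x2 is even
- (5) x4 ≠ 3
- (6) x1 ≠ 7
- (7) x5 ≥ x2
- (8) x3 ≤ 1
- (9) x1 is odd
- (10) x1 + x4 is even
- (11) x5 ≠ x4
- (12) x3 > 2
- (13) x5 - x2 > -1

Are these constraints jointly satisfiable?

Unsatisfiable

From constraint 12: x3 ≥ 3. From constraint 8: x3 ≤ 1. But 1 < 3, so no value of x3 works.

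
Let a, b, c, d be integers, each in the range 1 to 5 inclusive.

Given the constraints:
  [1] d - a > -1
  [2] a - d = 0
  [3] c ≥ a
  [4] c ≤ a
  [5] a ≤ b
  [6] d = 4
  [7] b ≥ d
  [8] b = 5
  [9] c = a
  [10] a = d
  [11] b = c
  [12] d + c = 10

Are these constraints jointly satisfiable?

Unsatisfiable

Constraint 8 fixes b = 5 and constraint 6 fixes d = 4. Constraints 9, 10, and 11 give b = c = a = d, so b = d. But 5 ≠ 4 — contradiction.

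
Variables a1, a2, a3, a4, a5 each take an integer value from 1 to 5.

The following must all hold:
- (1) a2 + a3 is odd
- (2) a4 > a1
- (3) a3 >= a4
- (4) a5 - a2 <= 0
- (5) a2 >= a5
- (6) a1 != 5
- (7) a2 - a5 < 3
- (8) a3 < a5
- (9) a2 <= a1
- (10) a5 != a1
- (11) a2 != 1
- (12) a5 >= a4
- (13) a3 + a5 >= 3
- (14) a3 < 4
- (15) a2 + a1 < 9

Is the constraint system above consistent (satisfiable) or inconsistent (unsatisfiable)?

Unsatisfiable

Constraints 2, 3, 5, 8, and 9 give a3 < a5, a5 ≤ a2, a2 ≤ a1, a1 < a4, a4 ≤ a3. Chaining: a3 < a5 ≤ a2 ≤ a1 < a4 ≤ a3, which forces a3 < a3 — impossible.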